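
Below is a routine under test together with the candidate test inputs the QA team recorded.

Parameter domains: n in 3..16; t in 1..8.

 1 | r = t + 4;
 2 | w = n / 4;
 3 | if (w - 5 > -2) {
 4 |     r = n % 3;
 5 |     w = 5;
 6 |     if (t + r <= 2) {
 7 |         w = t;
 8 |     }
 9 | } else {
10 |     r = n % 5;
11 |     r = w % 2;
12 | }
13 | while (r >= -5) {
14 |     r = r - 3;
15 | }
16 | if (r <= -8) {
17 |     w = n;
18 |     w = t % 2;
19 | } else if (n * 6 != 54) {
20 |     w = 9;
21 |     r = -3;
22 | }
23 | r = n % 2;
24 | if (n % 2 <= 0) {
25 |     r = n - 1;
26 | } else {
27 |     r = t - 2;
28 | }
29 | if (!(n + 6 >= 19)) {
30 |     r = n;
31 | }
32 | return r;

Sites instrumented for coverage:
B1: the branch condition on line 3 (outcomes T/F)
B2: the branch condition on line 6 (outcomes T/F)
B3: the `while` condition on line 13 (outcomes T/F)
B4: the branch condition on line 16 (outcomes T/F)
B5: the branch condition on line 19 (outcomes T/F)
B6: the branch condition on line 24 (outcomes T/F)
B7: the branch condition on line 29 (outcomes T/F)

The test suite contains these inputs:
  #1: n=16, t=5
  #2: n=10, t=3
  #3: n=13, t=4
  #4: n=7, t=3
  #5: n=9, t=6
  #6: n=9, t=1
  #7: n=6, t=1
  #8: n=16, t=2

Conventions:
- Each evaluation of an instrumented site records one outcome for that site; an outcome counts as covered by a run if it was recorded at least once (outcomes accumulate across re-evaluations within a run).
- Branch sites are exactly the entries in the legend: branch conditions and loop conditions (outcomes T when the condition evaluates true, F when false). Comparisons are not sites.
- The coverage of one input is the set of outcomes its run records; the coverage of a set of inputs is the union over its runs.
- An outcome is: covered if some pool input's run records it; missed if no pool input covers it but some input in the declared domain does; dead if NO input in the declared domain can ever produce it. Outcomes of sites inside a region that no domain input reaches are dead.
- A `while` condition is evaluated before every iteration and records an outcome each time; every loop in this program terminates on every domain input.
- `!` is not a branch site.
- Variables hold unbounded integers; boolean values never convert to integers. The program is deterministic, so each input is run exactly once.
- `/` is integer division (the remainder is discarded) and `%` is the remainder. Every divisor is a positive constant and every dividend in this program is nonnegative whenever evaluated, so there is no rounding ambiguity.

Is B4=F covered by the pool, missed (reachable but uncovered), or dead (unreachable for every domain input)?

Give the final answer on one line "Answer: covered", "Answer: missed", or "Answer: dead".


B4=F is recorded by pool input(s) 2, 5, 6 -> covered
Answer: covered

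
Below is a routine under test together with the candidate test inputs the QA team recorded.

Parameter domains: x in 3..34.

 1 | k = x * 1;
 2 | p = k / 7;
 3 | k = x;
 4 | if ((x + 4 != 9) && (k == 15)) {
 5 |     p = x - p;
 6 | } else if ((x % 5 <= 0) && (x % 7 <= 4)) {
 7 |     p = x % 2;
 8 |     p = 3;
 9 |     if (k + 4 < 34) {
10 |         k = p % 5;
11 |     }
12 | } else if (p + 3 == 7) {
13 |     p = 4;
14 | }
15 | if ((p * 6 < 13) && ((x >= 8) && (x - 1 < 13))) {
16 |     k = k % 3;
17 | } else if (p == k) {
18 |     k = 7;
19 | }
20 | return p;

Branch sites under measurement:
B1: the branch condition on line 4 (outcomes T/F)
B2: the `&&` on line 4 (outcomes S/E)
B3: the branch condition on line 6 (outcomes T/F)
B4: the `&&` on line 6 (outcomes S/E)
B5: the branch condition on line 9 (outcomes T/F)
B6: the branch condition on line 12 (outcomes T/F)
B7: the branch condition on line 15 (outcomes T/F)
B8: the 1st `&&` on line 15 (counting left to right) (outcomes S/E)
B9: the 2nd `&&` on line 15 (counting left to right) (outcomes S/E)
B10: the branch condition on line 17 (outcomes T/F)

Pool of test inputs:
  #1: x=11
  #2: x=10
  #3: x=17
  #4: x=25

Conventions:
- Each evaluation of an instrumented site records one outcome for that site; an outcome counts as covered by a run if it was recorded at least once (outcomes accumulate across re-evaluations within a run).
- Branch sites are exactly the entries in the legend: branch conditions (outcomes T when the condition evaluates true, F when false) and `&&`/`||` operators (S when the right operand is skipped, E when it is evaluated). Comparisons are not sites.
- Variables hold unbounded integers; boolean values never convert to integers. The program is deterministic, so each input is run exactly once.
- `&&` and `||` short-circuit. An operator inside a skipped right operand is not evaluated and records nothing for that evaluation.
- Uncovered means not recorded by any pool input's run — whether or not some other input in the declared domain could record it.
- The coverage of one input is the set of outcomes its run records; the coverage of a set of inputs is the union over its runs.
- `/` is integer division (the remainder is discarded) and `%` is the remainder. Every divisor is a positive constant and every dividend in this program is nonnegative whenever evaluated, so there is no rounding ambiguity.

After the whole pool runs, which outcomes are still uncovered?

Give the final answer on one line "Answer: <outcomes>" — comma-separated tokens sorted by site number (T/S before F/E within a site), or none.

input #1, x=11: events B2->E, B1->F, B4->S, B3->F, B6->F, B8->E, B9->E, B7->T; outcomes B1=F, B2=E, B3=F, B4=S, B6=F, B7=T, B8=E, B9=E
input #2, x=10: events B2->E, B1->F, B4->E, B3->T, B5->T, B8->S, B7->F, B10->T; outcomes B1=F, B2=E, B3=T, B4=E, B5=T, B7=F, B8=S, B10=T
input #3, x=17: events B2->E, B1->F, B4->S, B3->F, B6->F, B8->E, B9->E, B7->F, B10->F; outcomes B1=F, B2=E, B3=F, B4=S, B6=F, B7=F, B8=E, B9=E, B10=F
input #4, x=25: events B2->E, B1->F, B4->E, B3->T, B5->T, B8->S, B7->F, B10->T; outcomes B1=F, B2=E, B3=T, B4=E, B5=T, B7=F, B8=S, B10=T
union over the pool: B1=F, B2=E, B3=T, B3=F, B4=S, B4=E, B5=T, B6=F, B7=T, B7=F, B8=S, B8=E, B9=E, B10=T, B10=F
uncovered (5 of 20): B1=T, B2=S, B5=F, B6=T, B9=S

Answer: B1=T, B2=S, B5=F, B6=T, B9=S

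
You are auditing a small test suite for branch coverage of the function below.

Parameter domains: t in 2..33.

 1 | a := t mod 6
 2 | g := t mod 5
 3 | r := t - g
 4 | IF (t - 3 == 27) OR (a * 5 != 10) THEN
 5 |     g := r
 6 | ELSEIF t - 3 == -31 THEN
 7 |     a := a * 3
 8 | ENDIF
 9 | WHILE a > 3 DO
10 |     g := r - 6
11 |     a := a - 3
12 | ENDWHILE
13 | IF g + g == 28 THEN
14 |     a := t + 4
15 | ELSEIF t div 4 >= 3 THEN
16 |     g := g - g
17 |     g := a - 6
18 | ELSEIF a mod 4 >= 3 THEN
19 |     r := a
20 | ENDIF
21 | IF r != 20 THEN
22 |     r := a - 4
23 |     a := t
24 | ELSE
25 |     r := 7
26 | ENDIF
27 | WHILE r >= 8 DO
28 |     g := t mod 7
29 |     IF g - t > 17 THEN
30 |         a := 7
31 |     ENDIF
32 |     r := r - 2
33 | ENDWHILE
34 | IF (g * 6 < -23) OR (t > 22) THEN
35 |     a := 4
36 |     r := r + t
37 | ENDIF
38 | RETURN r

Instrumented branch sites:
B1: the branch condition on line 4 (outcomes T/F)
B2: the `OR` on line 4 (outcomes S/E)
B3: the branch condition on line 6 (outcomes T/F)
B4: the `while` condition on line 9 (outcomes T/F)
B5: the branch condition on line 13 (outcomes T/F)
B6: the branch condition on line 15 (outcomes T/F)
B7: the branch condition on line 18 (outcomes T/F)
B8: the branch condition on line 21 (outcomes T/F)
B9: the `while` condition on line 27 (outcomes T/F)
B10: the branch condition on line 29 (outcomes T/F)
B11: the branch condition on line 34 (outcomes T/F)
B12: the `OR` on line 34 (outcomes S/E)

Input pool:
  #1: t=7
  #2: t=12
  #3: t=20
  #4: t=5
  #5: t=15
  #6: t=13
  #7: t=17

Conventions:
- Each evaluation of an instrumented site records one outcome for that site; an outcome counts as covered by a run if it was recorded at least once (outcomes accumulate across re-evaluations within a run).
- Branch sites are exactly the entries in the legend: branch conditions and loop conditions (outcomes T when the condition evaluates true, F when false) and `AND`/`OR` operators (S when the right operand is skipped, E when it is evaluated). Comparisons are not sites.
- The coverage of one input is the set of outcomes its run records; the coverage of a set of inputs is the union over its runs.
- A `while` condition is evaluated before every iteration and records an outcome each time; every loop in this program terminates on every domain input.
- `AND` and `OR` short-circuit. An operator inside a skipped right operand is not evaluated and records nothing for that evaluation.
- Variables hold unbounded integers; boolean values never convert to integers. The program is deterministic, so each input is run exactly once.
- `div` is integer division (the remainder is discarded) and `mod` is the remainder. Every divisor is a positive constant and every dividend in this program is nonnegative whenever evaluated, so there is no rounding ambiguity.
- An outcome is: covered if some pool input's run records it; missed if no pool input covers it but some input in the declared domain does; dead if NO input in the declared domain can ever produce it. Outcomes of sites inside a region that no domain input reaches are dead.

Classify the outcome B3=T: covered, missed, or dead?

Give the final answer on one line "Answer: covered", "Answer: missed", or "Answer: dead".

no pool input records B3=T
checking all 32 inputs in the declared domain: B3=T is never recorded -> dead

Answer: dead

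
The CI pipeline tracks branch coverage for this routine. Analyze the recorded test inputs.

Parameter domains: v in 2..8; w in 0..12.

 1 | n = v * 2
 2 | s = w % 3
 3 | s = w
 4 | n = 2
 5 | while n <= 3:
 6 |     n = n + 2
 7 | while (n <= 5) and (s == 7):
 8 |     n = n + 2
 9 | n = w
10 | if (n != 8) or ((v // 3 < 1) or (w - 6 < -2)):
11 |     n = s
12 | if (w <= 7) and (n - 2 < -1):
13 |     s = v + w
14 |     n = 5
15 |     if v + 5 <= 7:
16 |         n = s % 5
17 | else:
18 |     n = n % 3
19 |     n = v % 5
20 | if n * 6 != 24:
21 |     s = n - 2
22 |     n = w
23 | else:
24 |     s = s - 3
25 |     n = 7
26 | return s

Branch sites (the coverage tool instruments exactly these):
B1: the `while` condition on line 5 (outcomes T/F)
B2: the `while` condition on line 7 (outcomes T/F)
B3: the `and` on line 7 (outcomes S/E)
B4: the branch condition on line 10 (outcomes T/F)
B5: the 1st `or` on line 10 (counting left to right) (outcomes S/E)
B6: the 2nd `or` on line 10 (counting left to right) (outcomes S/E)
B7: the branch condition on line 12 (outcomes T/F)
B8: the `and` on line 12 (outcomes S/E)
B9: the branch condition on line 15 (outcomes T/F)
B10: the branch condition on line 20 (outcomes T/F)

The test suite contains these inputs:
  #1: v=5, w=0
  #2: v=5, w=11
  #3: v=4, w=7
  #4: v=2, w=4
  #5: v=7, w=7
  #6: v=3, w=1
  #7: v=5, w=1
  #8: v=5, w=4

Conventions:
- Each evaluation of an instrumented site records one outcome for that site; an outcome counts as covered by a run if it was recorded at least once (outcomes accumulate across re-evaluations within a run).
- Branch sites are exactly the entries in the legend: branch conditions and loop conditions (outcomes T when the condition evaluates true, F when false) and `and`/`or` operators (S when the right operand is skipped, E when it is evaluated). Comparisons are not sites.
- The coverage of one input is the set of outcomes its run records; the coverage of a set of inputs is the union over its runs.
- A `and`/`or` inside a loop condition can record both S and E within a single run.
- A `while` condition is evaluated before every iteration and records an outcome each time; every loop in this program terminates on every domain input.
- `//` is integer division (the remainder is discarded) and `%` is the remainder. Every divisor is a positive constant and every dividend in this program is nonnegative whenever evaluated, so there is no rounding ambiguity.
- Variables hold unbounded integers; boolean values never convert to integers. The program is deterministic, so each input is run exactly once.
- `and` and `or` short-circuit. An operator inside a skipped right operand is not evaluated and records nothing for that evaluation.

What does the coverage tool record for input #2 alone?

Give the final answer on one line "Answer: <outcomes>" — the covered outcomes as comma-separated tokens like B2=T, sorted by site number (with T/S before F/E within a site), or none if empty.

Running input #2 (v=5, w=11), event by event:
  B1->T, B1->F, B3->E, B2->F, B5->S, B4->T, B8->S, B7->F, B10->T
collecting distinct outcomes: B1=T, B1=F, B2=F, B3=E, B4=T, B5=S, B7=F, B8=S, B10=T

Answer: B1=T, B1=F, B2=F, B3=E, B4=T, B5=S, B7=F, B8=S, B10=T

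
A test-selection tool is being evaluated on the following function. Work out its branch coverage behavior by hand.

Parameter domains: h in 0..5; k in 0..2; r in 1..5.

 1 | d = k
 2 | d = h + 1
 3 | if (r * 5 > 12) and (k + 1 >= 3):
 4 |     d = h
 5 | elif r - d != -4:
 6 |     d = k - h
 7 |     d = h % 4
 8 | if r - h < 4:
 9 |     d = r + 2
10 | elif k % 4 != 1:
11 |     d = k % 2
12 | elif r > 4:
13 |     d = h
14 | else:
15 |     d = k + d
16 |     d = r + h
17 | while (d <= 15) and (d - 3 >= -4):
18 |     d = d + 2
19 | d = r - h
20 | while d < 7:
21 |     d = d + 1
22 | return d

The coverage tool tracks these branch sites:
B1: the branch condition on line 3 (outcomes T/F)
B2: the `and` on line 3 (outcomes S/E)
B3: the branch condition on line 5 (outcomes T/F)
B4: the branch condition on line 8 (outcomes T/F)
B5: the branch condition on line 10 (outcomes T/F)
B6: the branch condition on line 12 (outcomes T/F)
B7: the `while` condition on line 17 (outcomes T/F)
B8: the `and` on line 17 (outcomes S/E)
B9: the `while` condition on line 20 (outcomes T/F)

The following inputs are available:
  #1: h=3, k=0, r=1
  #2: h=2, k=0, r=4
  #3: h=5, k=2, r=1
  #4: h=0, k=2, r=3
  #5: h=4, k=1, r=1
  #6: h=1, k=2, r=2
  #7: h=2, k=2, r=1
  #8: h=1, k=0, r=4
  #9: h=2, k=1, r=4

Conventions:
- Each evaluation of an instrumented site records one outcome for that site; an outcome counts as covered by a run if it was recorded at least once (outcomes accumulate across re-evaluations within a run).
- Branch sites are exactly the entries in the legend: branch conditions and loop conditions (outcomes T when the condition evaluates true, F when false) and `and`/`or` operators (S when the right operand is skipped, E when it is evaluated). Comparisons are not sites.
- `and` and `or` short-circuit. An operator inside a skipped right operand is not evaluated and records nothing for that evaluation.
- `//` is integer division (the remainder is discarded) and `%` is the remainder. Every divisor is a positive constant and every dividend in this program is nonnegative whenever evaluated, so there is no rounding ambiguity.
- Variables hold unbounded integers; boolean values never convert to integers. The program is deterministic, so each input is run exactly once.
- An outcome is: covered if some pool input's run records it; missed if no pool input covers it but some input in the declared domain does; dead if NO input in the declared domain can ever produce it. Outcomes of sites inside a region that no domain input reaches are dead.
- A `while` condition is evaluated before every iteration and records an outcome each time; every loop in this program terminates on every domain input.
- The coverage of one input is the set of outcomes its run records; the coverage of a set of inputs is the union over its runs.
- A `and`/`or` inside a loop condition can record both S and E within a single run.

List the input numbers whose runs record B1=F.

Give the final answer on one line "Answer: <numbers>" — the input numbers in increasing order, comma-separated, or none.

input #1 (h=3, k=0, r=1): hits B1=F
input #2 (h=2, k=0, r=4): hits B1=F
input #3 (h=5, k=2, r=1): hits B1=F
input #4 (h=0, k=2, r=3): never hits B1=F
input #5 (h=4, k=1, r=1): hits B1=F
input #6 (h=1, k=2, r=2): hits B1=F
input #7 (h=2, k=2, r=1): hits B1=F
input #8 (h=1, k=0, r=4): hits B1=F
input #9 (h=2, k=1, r=4): hits B1=F

Answer: 1, 2, 3, 5, 6, 7, 8, 9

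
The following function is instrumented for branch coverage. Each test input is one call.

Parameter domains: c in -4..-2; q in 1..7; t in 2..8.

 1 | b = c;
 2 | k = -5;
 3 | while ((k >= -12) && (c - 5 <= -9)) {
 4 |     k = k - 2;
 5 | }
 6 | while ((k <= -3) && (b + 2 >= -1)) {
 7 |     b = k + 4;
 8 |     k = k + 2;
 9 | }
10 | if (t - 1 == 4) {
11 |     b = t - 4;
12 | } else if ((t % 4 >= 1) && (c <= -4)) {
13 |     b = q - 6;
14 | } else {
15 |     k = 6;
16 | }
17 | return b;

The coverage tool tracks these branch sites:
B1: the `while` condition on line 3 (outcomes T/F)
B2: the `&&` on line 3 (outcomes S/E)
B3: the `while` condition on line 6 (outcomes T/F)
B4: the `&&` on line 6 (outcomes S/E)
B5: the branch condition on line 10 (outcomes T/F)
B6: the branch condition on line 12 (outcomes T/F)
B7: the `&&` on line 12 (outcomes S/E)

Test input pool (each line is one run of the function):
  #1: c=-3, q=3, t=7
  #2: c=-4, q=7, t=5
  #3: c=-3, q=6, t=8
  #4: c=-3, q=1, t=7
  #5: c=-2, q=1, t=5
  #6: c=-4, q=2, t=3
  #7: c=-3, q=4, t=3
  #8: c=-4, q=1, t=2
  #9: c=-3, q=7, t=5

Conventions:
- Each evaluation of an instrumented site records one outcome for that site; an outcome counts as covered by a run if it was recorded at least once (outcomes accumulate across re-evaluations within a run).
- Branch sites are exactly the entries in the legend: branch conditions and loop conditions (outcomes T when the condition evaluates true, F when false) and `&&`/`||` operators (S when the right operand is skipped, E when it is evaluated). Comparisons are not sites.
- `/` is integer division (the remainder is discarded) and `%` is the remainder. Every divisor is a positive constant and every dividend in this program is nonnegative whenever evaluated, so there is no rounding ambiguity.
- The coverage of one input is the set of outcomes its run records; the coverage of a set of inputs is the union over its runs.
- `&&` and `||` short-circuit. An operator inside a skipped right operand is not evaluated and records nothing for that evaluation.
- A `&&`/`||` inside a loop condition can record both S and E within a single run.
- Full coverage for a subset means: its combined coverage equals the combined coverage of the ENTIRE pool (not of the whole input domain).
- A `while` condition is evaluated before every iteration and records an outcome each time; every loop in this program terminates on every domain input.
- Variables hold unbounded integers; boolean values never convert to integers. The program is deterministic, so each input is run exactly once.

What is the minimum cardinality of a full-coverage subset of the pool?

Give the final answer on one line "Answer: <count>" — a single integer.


#1 (c=-3, q=3, t=7) -> B2->E, B1->F, B4->E, B3->T, B4->E, B3->T, B4->S, B3->F, B5->F, B7->E, B6->F; covered: B1=F, B2=E, B3=T, B3=F, B4=S, B4=E, B5=F, B6=F, B7=E
#2 (c=-4, q=7, t=5) -> B2->E, B1->T, B2->E, B1->T, B2->E, B1->T, B2->E, B1->T, B2->S, B1->F, B4->E, B3->F, B5->T; covered: B1=T, B1=F, B2=S, B2=E, B3=F, B4=E, B5=T
#3 (c=-3, q=6, t=8) -> B2->E, B1->F, B4->E, B3->T, B4->E, B3->T, B4->S, B3->F, B5->F, B7->S, B6->F; covered: B1=F, B2=E, B3=T, B3=F, B4=S, B4=E, B5=F, B6=F, B7=S
#4 (c=-3, q=1, t=7) -> B2->E, B1->F, B4->E, B3->T, B4->E, B3->T, B4->S, B3->F, B5->F, B7->E, B6->F; covered: B1=F, B2=E, B3=T, B3=F, B4=S, B4=E, B5=F, B6=F, B7=E
#5 (c=-2, q=1, t=5) -> B2->E, B1->F, B4->E, B3->T, B4->E, B3->T, B4->S, B3->F, B5->T; covered: B1=F, B2=E, B3=T, B3=F, B4=S, B4=E, B5=T
#6 (c=-4, q=2, t=3) -> B2->E, B1->T, B2->E, B1->T, B2->E, B1->T, B2->E, B1->T, B2->S, B1->F, B4->E, B3->F, B5->F, B7->E, ...; covered: B1=T, B1=F, B2=S, B2=E, B3=F, B4=E, B5=F, B6=T, B7=E
#7 (c=-3, q=4, t=3) -> B2->E, B1->F, B4->E, B3->T, B4->E, B3->T, B4->S, B3->F, B5->F, B7->E, B6->F; covered: B1=F, B2=E, B3=T, B3=F, B4=S, B4=E, B5=F, B6=F, B7=E
#8 (c=-4, q=1, t=2) -> B2->E, B1->T, B2->E, B1->T, B2->E, B1->T, B2->E, B1->T, B2->S, B1->F, B4->E, B3->F, B5->F, B7->E, ...; covered: B1=T, B1=F, B2=S, B2=E, B3=F, B4=E, B5=F, B6=T, B7=E
#9 (c=-3, q=7, t=5) -> B2->E, B1->F, B4->E, B3->T, B4->E, B3->T, B4->S, B3->F, B5->T; covered: B1=F, B2=E, B3=T, B3=F, B4=S, B4=E, B5=T
the full pool covers 14 outcomes: B1=T, B1=F, B2=S, B2=E, B3=T, B3=F, B4=S, B4=E, B5=T, B5=F, B6=T, B6=F, B7=S, B7=E
checked all size-1 subsets: none covers 14 outcomes (max 9/14)
checked all size-2 subsets: none covers 14 outcomes (max 13/14)
at size 3, {2, 3, 6} reaches all 14 outcomes; every lexicographically earlier size-3 subset fails
Answer: 3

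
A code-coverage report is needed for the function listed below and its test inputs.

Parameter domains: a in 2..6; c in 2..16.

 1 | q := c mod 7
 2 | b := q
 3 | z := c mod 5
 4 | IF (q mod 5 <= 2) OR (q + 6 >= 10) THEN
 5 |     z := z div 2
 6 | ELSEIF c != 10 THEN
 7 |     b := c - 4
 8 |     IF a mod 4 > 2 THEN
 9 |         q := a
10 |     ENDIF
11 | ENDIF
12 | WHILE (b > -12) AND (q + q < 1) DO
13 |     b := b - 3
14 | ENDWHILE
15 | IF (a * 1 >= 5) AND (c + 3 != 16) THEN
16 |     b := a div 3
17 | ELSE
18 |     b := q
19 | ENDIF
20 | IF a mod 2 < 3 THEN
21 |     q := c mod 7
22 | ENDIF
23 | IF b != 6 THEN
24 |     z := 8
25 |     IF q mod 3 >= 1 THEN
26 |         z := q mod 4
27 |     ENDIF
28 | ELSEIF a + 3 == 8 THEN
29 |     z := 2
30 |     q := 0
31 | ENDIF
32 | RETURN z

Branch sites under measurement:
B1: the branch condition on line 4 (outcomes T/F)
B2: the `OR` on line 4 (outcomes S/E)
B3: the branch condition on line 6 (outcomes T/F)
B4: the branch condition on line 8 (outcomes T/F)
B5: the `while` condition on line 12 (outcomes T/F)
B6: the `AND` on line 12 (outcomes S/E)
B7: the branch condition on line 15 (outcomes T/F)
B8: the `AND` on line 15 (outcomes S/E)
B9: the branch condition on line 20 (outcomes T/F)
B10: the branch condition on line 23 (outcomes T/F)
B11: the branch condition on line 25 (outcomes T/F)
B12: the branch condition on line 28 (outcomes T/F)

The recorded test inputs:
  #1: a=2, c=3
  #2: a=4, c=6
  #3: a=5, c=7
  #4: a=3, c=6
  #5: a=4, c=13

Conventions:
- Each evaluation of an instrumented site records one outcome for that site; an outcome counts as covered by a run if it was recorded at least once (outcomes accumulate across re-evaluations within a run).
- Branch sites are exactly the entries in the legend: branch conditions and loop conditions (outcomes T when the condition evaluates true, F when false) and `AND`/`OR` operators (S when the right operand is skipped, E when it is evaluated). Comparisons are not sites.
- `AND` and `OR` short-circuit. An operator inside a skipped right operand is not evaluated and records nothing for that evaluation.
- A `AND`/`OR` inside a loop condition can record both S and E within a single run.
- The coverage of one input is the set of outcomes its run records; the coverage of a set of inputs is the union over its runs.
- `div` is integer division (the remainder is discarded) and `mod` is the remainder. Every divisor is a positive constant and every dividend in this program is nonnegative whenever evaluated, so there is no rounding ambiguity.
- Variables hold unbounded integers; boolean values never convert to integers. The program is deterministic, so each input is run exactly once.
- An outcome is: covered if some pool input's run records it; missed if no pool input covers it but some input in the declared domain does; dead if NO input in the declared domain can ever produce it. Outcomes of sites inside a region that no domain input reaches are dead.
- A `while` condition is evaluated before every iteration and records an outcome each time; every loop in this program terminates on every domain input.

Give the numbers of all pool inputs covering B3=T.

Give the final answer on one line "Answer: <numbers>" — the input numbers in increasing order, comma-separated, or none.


input #1 (a=2, c=3): produces B3=T
input #2 (a=4, c=6): does not produce B3=T
input #3 (a=5, c=7): does not produce B3=T
input #4 (a=3, c=6): does not produce B3=T
input #5 (a=4, c=13): does not produce B3=T
Answer: 1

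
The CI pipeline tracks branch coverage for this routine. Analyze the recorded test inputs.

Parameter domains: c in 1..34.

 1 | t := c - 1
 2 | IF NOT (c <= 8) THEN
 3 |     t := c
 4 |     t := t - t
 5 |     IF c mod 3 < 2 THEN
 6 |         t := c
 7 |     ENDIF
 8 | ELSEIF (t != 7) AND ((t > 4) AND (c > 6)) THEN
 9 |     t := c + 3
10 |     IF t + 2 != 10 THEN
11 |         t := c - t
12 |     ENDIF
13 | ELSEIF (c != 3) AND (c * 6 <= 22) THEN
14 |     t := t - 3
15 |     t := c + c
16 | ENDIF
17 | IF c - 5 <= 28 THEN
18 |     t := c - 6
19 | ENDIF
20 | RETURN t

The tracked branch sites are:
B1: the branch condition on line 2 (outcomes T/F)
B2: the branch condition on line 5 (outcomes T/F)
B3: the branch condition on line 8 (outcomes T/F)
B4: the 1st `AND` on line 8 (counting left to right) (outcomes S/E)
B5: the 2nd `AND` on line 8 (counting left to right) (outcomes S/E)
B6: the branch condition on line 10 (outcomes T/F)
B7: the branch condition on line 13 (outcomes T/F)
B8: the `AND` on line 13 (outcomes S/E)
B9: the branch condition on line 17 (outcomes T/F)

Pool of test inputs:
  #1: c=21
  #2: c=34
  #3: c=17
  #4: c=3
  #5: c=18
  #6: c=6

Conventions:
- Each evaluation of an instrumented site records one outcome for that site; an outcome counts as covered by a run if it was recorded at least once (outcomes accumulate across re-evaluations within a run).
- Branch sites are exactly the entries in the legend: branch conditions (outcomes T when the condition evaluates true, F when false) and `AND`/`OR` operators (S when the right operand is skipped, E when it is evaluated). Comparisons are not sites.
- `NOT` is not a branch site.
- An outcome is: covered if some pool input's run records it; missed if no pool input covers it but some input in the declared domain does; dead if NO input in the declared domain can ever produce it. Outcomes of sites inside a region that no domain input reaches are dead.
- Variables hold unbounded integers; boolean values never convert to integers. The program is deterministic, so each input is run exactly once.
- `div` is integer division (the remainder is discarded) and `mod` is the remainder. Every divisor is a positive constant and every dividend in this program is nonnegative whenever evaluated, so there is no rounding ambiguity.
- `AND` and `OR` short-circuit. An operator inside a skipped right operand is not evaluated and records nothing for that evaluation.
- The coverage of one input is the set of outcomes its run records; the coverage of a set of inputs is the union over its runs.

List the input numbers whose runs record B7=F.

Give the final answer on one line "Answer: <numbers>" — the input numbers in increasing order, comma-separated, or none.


input #1 (c=21): does not record B7=F
input #2 (c=34): does not record B7=F
input #3 (c=17): does not record B7=F
input #4 (c=3): records B7=F
input #5 (c=18): does not record B7=F
input #6 (c=6): records B7=F
Answer: 4, 6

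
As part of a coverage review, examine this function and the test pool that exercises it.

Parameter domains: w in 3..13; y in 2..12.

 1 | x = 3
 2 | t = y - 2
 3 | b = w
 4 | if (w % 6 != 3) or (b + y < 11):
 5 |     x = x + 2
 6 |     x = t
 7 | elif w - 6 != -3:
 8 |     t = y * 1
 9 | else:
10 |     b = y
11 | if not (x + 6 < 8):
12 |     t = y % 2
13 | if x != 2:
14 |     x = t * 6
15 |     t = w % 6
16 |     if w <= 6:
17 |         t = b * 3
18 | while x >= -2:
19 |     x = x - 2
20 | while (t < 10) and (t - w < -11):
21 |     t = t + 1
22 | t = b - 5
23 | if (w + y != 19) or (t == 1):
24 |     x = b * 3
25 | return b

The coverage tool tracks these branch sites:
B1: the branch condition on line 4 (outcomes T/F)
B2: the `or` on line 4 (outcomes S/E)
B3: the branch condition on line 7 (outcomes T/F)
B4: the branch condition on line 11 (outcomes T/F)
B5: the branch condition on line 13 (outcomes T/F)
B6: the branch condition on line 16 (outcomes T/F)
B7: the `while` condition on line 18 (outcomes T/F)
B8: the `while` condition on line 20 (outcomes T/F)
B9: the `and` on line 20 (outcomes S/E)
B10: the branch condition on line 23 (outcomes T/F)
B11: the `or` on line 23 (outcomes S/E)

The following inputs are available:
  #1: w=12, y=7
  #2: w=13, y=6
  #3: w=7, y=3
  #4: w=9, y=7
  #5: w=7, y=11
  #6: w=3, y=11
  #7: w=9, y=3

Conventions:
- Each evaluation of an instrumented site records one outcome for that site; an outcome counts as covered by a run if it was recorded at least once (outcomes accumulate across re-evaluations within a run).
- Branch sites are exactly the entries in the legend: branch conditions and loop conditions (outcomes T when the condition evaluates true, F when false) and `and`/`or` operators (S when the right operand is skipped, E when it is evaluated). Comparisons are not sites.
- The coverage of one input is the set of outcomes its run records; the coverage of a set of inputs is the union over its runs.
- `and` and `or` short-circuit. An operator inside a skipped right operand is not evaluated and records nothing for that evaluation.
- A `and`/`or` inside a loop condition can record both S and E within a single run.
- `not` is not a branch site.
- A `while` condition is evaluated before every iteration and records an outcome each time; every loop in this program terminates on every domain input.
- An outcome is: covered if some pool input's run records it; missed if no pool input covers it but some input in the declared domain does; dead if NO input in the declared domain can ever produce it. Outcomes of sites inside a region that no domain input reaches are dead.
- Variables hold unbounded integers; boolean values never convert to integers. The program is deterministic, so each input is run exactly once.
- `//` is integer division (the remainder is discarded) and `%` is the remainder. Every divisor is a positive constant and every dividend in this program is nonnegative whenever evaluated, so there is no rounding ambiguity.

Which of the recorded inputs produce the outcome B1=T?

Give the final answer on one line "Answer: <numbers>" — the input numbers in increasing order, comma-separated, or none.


input #1 (w=12, y=7): hits B1=T
input #2 (w=13, y=6): hits B1=T
input #3 (w=7, y=3): hits B1=T
input #4 (w=9, y=7): never hits B1=T
input #5 (w=7, y=11): hits B1=T
input #6 (w=3, y=11): never hits B1=T
input #7 (w=9, y=3): never hits B1=T
Answer: 1, 2, 3, 5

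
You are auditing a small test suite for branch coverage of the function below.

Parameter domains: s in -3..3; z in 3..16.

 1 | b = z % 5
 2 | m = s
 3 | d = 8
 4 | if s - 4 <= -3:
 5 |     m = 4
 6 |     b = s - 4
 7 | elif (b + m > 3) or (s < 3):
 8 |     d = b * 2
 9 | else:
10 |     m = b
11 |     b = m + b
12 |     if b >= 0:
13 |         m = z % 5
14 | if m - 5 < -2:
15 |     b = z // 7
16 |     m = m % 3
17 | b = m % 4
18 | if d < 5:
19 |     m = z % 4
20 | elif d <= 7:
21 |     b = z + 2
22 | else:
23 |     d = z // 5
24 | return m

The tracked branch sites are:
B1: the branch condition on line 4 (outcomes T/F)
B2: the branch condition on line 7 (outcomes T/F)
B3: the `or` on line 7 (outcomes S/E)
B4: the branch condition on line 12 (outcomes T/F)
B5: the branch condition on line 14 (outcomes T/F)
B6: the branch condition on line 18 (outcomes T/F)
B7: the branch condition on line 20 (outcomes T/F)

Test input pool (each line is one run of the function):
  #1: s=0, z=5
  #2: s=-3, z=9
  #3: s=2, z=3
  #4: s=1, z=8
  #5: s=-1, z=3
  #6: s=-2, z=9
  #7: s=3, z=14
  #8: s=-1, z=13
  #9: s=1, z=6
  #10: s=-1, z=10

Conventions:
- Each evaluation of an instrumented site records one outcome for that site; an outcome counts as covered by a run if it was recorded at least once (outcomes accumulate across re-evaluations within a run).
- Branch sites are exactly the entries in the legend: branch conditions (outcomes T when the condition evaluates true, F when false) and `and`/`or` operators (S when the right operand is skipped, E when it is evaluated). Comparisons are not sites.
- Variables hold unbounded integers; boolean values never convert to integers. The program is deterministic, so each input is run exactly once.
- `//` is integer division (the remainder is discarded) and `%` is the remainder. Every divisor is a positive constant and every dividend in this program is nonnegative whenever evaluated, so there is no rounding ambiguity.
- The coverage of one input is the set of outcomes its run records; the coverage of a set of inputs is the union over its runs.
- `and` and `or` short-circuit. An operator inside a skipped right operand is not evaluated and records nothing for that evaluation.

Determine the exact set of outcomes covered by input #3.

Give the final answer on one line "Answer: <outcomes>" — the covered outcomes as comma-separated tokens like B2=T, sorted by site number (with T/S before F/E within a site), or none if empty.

Simulating input #3 (s=2, z=3) step by step:
  B1->F, B3->S, B2->T, B5->T, B6->F, B7->T
collecting distinct outcomes: B1=F, B2=T, B3=S, B5=T, B6=F, B7=T

Answer: B1=F, B2=T, B3=S, B5=T, B6=F, B7=T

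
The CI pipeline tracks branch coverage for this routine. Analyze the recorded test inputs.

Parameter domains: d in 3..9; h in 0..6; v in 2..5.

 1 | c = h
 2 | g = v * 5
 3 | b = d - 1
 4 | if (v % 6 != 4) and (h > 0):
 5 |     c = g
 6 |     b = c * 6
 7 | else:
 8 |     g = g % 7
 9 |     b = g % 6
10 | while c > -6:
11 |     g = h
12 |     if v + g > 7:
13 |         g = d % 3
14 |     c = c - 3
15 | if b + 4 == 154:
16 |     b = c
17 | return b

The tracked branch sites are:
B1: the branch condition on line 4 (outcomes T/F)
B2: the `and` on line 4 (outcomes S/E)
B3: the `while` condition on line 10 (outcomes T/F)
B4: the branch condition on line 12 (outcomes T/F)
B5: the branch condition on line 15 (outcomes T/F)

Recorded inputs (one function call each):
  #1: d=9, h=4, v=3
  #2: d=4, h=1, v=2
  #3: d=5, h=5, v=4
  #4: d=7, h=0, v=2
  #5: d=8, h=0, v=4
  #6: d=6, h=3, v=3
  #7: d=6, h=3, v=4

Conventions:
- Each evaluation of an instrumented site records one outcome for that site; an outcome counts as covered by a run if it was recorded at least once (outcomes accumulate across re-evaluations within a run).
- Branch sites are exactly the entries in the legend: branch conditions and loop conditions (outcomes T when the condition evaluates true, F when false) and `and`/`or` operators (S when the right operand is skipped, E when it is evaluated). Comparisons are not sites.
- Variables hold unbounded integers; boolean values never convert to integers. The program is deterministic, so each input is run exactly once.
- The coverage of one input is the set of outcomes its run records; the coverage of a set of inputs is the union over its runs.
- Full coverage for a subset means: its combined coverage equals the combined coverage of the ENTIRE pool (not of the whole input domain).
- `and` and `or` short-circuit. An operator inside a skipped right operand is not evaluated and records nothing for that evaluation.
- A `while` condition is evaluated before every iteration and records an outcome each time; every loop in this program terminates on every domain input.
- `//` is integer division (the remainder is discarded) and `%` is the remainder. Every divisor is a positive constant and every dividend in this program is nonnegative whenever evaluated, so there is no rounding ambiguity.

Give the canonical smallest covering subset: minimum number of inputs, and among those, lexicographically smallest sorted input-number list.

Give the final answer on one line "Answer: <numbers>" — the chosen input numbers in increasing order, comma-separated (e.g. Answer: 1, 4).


#1 (d=9, h=4, v=3) -> covered: B1=T, B2=E, B3=T, B3=F, B4=F, B5=F
#2 (d=4, h=1, v=2) -> covered: B1=T, B2=E, B3=T, B3=F, B4=F, B5=F
#3 (d=5, h=5, v=4) -> covered: B1=F, B2=S, B3=T, B3=F, B4=T, B5=F
#4 (d=7, h=0, v=2) -> covered: B1=F, B2=E, B3=T, B3=F, B4=F, B5=F
#5 (d=8, h=0, v=4) -> covered: B1=F, B2=S, B3=T, B3=F, B4=F, B5=F
#6 (d=6, h=3, v=3) -> covered: B1=T, B2=E, B3=T, B3=F, B4=F, B5=F
#7 (d=6, h=3, v=4) -> covered: B1=F, B2=S, B3=T, B3=F, B4=F, B5=F
union over all inputs: B1=T, B1=F, B2=S, B2=E, B3=T, B3=F, B4=T, B4=F, B5=F (9 outcomes)
every size-1 subset falls short of the 9 outcomes (best: 6/9)
inputs {1, 3} (size 2) cover everything; no size-2 subset with a lexicographically smaller index list covers all 9
Answer: 1, 3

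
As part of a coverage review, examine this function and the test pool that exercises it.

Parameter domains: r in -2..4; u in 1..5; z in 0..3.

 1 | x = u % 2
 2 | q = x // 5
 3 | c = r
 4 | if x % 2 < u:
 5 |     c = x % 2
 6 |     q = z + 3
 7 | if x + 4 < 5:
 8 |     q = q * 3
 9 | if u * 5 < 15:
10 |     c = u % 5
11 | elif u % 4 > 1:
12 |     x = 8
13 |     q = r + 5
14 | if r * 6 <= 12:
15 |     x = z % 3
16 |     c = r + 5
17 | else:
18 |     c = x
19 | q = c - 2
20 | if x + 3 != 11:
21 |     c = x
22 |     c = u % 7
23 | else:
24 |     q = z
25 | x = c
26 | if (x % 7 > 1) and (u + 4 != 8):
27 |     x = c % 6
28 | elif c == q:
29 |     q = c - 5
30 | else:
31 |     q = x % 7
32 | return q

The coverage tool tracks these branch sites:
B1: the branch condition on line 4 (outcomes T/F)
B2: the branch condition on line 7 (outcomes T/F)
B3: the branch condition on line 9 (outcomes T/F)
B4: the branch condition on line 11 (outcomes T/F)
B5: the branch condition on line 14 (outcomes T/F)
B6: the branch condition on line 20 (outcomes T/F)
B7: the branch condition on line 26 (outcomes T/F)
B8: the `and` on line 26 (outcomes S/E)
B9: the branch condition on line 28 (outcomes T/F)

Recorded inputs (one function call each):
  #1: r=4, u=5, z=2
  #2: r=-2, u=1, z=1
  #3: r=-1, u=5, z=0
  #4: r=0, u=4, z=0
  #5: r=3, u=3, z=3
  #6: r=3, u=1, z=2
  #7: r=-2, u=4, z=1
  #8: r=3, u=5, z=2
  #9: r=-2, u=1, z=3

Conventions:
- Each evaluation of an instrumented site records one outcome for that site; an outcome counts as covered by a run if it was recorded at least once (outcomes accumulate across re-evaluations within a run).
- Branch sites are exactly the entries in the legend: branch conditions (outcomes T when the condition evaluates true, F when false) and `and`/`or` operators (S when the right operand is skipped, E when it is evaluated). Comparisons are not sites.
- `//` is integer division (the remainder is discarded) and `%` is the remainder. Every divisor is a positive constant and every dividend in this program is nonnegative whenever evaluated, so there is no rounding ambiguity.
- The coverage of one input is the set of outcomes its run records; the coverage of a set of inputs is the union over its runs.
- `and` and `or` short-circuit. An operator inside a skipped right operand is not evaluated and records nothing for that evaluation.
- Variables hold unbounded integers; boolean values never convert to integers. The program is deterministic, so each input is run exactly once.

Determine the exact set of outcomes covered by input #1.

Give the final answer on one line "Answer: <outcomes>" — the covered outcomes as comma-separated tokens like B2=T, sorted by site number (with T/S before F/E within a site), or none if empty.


Event log for input #1 (r=4, u=5, z=2):
  B1->T, B2->F, B3->F, B4->F, B5->F, B6->T, B8->E, B7->T
distinct outcomes covered: B1=T, B2=F, B3=F, B4=F, B5=F, B6=T, B7=T, B8=E
Answer: B1=T, B2=F, B3=F, B4=F, B5=F, B6=T, B7=T, B8=E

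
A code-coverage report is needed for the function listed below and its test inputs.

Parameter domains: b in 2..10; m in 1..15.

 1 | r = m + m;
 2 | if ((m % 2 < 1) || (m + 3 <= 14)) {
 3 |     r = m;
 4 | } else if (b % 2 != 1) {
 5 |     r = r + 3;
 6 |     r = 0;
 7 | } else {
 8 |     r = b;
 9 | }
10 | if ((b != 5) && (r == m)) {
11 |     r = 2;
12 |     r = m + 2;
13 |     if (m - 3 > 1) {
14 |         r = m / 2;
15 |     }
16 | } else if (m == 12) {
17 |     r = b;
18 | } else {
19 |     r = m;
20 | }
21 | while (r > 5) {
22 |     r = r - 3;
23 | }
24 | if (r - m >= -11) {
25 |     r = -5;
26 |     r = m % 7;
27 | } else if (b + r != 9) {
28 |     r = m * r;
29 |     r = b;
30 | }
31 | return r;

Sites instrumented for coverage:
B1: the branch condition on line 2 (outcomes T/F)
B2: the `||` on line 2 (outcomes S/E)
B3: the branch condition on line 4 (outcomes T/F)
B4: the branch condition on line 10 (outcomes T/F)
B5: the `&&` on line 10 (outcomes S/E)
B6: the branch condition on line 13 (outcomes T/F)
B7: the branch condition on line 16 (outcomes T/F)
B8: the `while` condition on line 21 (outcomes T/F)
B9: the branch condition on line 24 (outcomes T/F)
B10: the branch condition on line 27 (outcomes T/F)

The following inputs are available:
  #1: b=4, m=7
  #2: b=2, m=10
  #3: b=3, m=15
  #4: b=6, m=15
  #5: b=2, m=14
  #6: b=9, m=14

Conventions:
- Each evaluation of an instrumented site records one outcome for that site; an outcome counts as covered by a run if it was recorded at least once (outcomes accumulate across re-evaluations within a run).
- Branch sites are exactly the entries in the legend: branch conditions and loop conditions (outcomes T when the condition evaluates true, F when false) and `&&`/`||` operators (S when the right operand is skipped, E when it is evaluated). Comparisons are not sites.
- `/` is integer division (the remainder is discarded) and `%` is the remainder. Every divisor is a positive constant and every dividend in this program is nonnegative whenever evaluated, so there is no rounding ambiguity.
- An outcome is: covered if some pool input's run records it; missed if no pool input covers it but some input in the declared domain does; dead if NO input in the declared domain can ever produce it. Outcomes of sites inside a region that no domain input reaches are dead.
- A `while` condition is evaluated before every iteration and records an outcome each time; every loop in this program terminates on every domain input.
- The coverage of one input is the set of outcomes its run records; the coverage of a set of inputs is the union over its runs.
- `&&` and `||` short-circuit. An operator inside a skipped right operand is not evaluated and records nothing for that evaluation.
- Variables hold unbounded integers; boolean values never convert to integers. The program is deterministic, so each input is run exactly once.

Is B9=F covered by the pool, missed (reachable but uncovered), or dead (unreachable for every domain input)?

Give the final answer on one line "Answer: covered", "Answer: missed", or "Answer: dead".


B9=F is recorded by pool input(s) 3, 4 -> covered
Answer: covered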